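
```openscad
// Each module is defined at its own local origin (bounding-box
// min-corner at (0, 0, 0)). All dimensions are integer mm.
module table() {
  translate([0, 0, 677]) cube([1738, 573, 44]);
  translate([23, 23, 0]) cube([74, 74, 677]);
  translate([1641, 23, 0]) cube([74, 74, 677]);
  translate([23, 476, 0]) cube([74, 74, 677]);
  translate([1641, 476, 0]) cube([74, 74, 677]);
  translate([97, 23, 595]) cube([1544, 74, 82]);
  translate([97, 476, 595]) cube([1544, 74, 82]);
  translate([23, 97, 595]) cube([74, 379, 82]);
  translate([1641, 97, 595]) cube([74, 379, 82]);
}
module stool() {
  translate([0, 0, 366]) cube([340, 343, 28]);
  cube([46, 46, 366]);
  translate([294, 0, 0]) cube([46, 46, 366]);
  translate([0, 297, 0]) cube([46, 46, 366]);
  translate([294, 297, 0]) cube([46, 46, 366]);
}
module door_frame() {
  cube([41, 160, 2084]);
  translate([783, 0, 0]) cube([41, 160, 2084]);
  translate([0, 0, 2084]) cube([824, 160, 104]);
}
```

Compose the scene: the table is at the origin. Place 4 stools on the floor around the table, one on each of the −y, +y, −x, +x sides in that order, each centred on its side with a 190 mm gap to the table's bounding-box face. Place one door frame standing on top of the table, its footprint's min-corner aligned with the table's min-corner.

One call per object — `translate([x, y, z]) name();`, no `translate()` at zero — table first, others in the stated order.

table();
translate([699, -533, 0]) stool();
translate([699, 763, 0]) stool();
translate([-530, 115, 0]) stool();
translate([1928, 115, 0]) stool();
translate([0, 0, 721]) door_frame();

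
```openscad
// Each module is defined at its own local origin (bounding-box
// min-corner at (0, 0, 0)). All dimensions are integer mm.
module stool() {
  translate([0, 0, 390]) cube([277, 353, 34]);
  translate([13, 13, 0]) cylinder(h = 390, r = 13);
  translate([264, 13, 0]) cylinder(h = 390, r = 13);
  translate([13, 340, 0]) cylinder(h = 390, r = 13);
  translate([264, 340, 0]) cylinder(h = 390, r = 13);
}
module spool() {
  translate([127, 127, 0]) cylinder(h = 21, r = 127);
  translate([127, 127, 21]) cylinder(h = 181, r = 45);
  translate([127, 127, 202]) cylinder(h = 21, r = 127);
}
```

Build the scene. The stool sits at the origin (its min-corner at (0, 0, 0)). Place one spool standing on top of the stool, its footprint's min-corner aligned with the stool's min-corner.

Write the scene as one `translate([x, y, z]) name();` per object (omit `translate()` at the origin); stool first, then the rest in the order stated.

stool();
translate([0, 0, 424]) spool();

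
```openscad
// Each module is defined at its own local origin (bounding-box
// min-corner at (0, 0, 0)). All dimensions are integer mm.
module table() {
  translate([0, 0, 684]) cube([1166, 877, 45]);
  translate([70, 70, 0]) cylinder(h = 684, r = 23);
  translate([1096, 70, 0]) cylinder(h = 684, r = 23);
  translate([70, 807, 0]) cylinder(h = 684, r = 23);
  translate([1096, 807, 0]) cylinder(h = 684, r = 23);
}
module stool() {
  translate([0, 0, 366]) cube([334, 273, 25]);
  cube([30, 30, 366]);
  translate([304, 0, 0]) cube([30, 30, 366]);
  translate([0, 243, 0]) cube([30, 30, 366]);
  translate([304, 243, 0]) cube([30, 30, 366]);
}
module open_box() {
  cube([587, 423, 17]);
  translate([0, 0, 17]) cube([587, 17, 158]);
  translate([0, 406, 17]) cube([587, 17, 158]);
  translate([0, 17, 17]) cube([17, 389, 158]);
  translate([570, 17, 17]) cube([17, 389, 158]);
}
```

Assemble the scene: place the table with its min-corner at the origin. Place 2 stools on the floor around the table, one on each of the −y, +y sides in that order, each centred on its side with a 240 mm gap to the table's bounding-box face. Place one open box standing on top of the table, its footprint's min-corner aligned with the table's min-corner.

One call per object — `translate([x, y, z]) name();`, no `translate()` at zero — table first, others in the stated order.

table();
translate([416, -513, 0]) stool();
translate([416, 1117, 0]) stool();
translate([0, 0, 729]) open_box();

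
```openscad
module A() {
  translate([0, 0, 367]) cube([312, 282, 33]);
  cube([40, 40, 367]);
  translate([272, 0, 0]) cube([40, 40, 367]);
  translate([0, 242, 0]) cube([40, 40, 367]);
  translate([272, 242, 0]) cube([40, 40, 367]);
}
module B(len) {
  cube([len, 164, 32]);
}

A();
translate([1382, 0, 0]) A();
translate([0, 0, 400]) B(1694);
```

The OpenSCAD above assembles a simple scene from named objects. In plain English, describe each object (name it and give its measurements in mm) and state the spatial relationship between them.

A is a four-legged stool. The seat is 312×282 mm, 33 mm thick, top at z = 400 mm. It stands on four square legs, each 40×40 mm in cross-section, from z = 0 to the seat underside, each flush with a corner of the seat.

B is a rectangular beam 1694 mm long (x), 164 mm deep (y), 32 mm thick (z).

The beam spans the tops of two stools placed 1070 mm apart, resting at z = 400 mm.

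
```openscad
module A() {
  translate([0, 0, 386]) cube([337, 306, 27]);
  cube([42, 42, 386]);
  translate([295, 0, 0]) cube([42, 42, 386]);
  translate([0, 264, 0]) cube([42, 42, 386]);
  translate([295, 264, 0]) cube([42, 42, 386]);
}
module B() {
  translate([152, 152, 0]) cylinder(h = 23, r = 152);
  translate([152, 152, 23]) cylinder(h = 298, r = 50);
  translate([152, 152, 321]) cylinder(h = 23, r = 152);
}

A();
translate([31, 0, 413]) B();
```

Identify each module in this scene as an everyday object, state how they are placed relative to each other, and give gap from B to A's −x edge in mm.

A is a stool. B is a spool. The spool is on top of the stool. The gap from the spool to the stool's −x edge is 31 mm.

The spool's min-x is at 31; the stool's min-x is 0; gap = 31 mm.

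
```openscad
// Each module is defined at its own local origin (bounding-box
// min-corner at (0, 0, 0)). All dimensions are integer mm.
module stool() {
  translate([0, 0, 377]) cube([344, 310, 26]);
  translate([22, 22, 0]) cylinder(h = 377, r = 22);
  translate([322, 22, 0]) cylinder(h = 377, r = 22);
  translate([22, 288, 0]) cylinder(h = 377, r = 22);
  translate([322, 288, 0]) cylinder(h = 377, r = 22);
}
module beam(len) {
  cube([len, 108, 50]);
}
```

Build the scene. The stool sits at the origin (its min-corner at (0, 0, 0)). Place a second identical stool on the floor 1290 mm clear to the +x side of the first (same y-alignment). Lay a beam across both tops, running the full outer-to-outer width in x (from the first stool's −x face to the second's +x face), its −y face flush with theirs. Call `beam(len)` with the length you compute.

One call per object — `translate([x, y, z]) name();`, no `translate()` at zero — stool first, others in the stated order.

stool();
translate([1634, 0, 0]) stool();
translate([0, 0, 403]) beam(1978);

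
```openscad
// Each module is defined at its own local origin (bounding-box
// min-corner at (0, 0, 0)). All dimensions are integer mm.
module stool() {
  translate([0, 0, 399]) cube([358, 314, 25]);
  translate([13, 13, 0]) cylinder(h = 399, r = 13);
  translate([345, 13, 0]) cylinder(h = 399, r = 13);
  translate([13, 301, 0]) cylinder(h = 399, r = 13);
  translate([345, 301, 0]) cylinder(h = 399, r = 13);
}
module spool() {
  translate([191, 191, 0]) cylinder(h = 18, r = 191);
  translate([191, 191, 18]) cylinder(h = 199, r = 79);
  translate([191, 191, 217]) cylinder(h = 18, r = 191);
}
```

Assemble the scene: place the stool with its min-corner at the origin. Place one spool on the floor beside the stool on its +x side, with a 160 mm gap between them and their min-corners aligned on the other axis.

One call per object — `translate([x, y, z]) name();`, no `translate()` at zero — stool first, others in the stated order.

stool();
translate([518, 0, 0]) spool();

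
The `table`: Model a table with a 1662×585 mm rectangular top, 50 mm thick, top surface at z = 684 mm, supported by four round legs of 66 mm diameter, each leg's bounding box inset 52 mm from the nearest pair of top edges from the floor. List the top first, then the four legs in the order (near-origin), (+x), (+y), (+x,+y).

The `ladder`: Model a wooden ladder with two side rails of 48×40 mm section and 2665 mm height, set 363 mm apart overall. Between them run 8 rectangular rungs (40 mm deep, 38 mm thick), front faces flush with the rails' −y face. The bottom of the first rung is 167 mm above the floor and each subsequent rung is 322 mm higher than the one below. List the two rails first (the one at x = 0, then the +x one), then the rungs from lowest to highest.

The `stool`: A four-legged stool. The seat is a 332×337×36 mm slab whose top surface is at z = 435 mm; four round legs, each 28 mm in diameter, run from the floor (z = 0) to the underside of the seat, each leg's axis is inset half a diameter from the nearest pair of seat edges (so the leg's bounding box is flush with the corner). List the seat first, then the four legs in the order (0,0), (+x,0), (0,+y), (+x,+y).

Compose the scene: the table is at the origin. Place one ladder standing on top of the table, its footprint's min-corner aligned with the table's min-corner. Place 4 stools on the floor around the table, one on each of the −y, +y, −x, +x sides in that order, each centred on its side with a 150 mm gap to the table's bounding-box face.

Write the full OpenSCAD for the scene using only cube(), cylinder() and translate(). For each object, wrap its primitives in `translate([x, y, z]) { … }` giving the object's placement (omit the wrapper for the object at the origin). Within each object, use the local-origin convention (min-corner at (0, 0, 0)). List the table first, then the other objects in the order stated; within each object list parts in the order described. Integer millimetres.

translate([0, 0, 634]) cube([1662, 585, 50]);
translate([85, 85, 0]) cylinder(h = 634, r = 33);
translate([1577, 85, 0]) cylinder(h = 634, r = 33);
translate([85, 500, 0]) cylinder(h = 634, r = 33);
translate([1577, 500, 0]) cylinder(h = 634, r = 33);
translate([0, 0, 684]) {
  cube([48, 40, 2665]);
  translate([315, 0, 0]) cube([48, 40, 2665]);
  translate([48, 0, 167]) cube([267, 40, 38]);
  translate([48, 0, 489]) cube([267, 40, 38]);
  translate([48, 0, 811]) cube([267, 40, 38]);
  translate([48, 0, 1133]) cube([267, 40, 38]);
  translate([48, 0, 1455]) cube([267, 40, 38]);
  translate([48, 0, 1777]) cube([267, 40, 38]);
  translate([48, 0, 2099]) cube([267, 40, 38]);
  translate([48, 0, 2421]) cube([267, 40, 38]);
}
translate([665, -487, 0]) {
  translate([0, 0, 399]) cube([332, 337, 36]);
  translate([14, 14, 0]) cylinder(h = 399, r = 14);
  translate([318, 14, 0]) cylinder(h = 399, r = 14);
  translate([14, 323, 0]) cylinder(h = 399, r = 14);
  translate([318, 323, 0]) cylinder(h = 399, r = 14);
}
translate([665, 735, 0]) {
  translate([0, 0, 399]) cube([332, 337, 36]);
  translate([14, 14, 0]) cylinder(h = 399, r = 14);
  translate([318, 14, 0]) cylinder(h = 399, r = 14);
  translate([14, 323, 0]) cylinder(h = 399, r = 14);
  translate([318, 323, 0]) cylinder(h = 399, r = 14);
}
translate([-482, 124, 0]) {
  translate([0, 0, 399]) cube([332, 337, 36]);
  translate([14, 14, 0]) cylinder(h = 399, r = 14);
  translate([318, 14, 0]) cylinder(h = 399, r = 14);
  translate([14, 323, 0]) cylinder(h = 399, r = 14);
  translate([318, 323, 0]) cylinder(h = 399, r = 14);
}
translate([1812, 124, 0]) {
  translate([0, 0, 399]) cube([332, 337, 36]);
  translate([14, 14, 0]) cylinder(h = 399, r = 14);
  translate([318, 14, 0]) cylinder(h = 399, r = 14);
  translate([14, 323, 0]) cylinder(h = 399, r = 14);
  translate([318, 323, 0]) cylinder(h = 399, r = 14);
}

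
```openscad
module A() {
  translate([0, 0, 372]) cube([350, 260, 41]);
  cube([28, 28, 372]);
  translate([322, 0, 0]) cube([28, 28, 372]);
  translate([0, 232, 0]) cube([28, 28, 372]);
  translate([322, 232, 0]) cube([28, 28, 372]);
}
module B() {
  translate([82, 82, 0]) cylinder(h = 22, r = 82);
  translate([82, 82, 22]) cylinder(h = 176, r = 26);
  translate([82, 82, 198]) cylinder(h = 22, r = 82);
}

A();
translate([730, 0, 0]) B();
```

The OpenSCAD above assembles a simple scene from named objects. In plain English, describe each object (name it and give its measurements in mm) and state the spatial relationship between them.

A is a simple wooden stool: a rectangular seat 350 mm (x) by 260 mm (y), 41 mm thick, top face at z = 413 mm, on four square legs, each 28×28 mm in cross-section. The legs rest on z = 0, each flush with a corner of the seat.

B is a spool: two coaxial disc flanges of radius 82 mm and thickness 22 mm, joined by a core cylinder of radius 26 mm and height 176 mm. The lower flange rests on z = 0 and the three cylinders share a vertical axis.

The spool is on the floor beside the stool on its +x side.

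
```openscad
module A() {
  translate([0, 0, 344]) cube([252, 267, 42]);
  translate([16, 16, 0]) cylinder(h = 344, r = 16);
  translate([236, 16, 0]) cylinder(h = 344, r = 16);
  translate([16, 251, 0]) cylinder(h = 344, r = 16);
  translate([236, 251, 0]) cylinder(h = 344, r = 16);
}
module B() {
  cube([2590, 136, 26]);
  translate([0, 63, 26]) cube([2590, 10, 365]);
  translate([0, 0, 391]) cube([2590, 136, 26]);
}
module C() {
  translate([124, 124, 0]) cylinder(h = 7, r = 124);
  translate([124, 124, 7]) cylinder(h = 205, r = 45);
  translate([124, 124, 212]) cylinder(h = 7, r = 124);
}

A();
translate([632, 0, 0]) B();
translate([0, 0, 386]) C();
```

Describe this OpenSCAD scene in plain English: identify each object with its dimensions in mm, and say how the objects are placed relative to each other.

A is a four-legged stool. The seat is 252×267 mm, 42 mm thick, top at z = 386 mm. It stands on four round legs, each 32 mm in diameter, from z = 0 to the seat underside, each leg's axis is inset half a diameter from the nearest pair of seat edges (so the leg's bounding box is flush with the corner).

B is an I-beam lying along x, 2590 mm long. Overall section height 417 mm. Two flanges 136 mm wide (y) and 26 mm thick, one on the floor and one at the top; a web 10 mm thick runs between them, centred on the flange width.

C is a spool: two coaxial disc flanges of radius 124 mm and thickness 7 mm, joined by a core cylinder of radius 45 mm and height 205 mm. The lower flange rests on z = 0 and the three cylinders share a vertical axis.

The I-beam is on the floor beside the stool on its +x side. The spool is on top of the stool.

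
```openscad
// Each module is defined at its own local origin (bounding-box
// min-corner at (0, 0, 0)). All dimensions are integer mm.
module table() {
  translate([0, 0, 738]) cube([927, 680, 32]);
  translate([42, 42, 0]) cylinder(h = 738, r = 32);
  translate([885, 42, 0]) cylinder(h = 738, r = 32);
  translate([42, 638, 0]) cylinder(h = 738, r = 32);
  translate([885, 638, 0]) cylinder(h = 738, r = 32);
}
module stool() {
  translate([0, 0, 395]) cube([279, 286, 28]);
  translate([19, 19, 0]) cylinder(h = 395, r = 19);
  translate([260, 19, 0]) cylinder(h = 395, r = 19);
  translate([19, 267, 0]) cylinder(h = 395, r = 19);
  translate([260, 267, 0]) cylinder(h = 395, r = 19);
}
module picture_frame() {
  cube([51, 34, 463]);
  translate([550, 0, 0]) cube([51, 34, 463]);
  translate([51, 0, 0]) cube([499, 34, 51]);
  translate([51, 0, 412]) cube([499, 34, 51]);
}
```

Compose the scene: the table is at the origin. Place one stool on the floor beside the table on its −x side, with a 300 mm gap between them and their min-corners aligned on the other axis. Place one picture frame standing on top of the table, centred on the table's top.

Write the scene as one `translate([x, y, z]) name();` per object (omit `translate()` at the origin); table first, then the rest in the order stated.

table();
translate([-579, 0, 0]) stool();
translate([163, 323, 770]) picture_frame();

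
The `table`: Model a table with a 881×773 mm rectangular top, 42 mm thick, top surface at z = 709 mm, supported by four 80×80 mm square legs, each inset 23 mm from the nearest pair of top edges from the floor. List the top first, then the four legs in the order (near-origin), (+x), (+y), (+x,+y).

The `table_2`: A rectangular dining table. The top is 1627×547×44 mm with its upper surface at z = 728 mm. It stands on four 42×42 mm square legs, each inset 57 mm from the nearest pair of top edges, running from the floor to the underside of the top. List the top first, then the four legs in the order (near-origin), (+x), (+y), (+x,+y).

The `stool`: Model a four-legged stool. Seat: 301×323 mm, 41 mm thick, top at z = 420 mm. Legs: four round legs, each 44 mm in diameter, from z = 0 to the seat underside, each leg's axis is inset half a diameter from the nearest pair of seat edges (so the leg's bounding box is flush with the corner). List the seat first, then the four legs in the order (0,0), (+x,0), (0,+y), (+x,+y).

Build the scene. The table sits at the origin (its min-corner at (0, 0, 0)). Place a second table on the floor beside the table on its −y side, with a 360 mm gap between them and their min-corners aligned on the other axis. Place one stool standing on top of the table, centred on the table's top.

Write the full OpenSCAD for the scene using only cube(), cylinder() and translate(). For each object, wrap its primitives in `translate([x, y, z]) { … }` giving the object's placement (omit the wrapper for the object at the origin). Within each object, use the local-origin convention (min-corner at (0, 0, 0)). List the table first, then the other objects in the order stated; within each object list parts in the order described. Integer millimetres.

translate([0, 0, 667]) cube([881, 773, 42]);
translate([23, 23, 0]) cube([80, 80, 667]);
translate([778, 23, 0]) cube([80, 80, 667]);
translate([23, 670, 0]) cube([80, 80, 667]);
translate([778, 670, 0]) cube([80, 80, 667]);
translate([0, -907, 0]) {
  translate([0, 0, 684]) cube([1627, 547, 44]);
  translate([57, 57, 0]) cube([42, 42, 684]);
  translate([1528, 57, 0]) cube([42, 42, 684]);
  translate([57, 448, 0]) cube([42, 42, 684]);
  translate([1528, 448, 0]) cube([42, 42, 684]);
}
translate([290, 225, 709]) {
  translate([0, 0, 379]) cube([301, 323, 41]);
  translate([22, 22, 0]) cylinder(h = 379, r = 22);
  translate([279, 22, 0]) cylinder(h = 379, r = 22);
  translate([22, 301, 0]) cylinder(h = 379, r = 22);
  translate([279, 301, 0]) cylinder(h = 379, r = 22);
}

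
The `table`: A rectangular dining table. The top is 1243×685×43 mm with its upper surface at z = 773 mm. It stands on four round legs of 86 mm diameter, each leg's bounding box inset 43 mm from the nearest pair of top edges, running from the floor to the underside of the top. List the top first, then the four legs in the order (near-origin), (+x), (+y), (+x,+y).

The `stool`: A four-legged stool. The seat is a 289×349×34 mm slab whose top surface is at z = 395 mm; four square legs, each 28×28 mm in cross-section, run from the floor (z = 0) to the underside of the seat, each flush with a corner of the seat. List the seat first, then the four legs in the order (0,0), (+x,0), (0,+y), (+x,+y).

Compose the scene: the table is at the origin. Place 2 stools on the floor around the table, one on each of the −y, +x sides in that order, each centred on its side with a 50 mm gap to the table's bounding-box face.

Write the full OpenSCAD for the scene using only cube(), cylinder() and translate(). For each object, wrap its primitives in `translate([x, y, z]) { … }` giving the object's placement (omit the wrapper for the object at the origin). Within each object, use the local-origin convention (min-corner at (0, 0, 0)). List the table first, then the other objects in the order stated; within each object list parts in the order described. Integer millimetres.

translate([0, 0, 730]) cube([1243, 685, 43]);
translate([86, 86, 0]) cylinder(h = 730, r = 43);
translate([1157, 86, 0]) cylinder(h = 730, r = 43);
translate([86, 599, 0]) cylinder(h = 730, r = 43);
translate([1157, 599, 0]) cylinder(h = 730, r = 43);
translate([477, -399, 0]) {
  translate([0, 0, 361]) cube([289, 349, 34]);
  cube([28, 28, 361]);
  translate([261, 0, 0]) cube([28, 28, 361]);
  translate([0, 321, 0]) cube([28, 28, 361]);
  translate([261, 321, 0]) cube([28, 28, 361]);
}
translate([1293, 168, 0]) {
  translate([0, 0, 361]) cube([289, 349, 34]);
  cube([28, 28, 361]);
  translate([261, 0, 0]) cube([28, 28, 361]);
  translate([0, 321, 0]) cube([28, 28, 361]);
  translate([261, 321, 0]) cube([28, 28, 361]);
}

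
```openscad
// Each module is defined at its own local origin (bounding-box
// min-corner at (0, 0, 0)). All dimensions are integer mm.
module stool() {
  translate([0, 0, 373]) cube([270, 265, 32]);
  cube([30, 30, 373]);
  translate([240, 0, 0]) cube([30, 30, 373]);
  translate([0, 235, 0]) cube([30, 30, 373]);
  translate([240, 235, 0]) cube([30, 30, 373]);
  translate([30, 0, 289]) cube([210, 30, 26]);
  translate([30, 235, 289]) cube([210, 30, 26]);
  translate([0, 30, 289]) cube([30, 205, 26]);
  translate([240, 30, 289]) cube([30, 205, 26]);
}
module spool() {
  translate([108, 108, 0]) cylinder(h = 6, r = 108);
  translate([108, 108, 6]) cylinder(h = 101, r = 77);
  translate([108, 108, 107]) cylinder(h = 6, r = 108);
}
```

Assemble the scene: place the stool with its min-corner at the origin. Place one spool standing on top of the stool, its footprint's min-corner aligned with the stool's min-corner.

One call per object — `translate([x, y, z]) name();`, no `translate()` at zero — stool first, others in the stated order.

stool();
translate([0, 0, 405]) spool();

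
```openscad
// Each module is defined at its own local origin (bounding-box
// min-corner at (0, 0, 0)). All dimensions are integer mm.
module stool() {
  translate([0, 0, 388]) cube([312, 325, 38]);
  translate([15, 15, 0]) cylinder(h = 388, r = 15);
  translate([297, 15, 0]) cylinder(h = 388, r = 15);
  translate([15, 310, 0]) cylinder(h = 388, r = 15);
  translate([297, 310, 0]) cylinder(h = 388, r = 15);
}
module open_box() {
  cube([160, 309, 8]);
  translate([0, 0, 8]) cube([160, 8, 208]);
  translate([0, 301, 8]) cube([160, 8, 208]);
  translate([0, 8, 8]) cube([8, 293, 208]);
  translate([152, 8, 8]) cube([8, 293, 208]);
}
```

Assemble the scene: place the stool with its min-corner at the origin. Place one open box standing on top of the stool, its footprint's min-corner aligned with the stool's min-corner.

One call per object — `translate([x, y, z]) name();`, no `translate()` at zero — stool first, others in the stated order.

stool();
translate([0, 0, 426]) open_box();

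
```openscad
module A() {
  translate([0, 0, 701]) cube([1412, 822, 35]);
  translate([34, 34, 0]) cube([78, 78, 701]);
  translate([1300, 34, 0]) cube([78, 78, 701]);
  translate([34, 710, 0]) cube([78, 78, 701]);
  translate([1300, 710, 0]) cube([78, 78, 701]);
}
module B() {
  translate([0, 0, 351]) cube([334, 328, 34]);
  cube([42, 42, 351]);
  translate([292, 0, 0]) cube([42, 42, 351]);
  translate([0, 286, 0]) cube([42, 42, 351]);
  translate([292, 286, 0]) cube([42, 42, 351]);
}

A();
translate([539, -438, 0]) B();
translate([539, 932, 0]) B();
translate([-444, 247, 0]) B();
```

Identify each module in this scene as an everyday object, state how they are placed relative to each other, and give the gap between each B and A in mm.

A is a table. B is a stool. Three stools sit around the table at the −y, +y, −x sides. The gap between each stool and the table is 110 mm.

Each stool's nearest face is 110 mm from the table's bounding box.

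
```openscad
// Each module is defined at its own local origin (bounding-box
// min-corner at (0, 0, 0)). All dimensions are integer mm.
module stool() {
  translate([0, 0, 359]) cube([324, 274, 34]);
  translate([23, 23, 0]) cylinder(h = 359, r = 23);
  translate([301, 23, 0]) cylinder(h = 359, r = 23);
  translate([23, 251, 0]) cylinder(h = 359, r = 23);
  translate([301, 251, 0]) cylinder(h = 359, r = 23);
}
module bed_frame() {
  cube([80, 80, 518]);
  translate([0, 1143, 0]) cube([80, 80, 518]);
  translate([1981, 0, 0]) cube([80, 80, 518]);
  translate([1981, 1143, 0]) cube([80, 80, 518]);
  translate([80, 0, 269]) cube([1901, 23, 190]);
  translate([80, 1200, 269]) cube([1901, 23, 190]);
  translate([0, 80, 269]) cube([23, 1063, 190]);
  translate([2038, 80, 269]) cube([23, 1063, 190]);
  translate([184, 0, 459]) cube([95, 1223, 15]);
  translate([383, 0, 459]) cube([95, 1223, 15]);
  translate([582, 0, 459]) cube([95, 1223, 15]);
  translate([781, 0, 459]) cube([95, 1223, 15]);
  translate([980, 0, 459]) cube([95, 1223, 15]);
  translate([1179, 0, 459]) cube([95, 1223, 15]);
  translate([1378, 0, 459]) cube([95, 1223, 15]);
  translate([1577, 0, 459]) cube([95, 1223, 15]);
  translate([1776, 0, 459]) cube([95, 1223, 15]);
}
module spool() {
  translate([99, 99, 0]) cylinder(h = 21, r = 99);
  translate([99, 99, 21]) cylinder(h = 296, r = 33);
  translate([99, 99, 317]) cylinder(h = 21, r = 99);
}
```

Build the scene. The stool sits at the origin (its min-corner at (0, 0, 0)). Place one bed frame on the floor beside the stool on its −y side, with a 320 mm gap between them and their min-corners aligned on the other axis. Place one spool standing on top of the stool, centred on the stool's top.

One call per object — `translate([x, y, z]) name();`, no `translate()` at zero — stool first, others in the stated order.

stool();
translate([0, -1543, 0]) bed_frame();
translate([63, 38, 393]) spool();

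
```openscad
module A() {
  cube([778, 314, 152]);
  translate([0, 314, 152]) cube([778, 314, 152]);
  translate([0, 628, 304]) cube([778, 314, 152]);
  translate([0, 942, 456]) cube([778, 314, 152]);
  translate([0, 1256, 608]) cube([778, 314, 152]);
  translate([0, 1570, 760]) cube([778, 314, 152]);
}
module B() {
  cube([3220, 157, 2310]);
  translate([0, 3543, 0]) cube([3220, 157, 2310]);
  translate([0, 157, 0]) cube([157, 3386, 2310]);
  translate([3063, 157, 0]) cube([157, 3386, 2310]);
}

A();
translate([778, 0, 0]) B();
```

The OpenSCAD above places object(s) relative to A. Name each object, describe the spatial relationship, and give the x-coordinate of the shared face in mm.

The staircase's +x face and the house frame's −x face are both at x = 778 mm.

A is a staircase. B is a house frame. The house frame is against the staircase's +x side, with their −y faces flush. The x-coordinate of the shared face is 778 mm.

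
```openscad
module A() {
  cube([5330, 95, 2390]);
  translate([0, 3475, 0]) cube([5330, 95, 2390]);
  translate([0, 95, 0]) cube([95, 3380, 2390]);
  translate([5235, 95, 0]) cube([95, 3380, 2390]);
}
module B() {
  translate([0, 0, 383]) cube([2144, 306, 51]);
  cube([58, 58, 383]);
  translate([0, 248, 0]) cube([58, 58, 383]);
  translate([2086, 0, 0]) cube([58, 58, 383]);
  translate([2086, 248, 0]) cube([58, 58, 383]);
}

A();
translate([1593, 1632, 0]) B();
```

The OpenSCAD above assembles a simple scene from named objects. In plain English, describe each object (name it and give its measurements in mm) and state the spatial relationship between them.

A is a box-shaped house frame (walls only): outside footprint 5330×3570 mm, wall height 2390 mm, wall thickness 95 mm. The two y-facing walls run the full x-width; the two x-facing walls fit between the inner faces of the y-facing walls.

B is a long wooden bench with a 2144 mm (x) × 306 mm (y) seat, 51 mm thick, its top surface 434 mm above the floor. Four 58 mm square legs at the seat corners, flush with the edges, run from z = 0 to the seat underside.

The bench sits inside the house frame, centred.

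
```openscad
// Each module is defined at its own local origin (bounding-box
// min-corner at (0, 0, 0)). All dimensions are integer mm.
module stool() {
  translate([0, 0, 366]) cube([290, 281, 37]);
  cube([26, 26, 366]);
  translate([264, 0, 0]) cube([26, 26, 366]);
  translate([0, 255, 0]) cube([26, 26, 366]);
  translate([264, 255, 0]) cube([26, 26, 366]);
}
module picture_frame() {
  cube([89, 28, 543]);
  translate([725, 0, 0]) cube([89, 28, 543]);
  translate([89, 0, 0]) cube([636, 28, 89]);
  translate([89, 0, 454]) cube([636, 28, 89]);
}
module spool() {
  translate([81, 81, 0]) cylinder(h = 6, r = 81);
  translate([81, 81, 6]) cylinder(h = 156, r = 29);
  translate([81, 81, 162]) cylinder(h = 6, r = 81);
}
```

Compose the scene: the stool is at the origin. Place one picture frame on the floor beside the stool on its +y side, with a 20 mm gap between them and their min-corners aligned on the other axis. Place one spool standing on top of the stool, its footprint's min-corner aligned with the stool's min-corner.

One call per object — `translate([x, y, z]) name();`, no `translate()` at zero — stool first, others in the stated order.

stool();
translate([0, 301, 0]) picture_frame();
translate([0, 0, 403]) spool();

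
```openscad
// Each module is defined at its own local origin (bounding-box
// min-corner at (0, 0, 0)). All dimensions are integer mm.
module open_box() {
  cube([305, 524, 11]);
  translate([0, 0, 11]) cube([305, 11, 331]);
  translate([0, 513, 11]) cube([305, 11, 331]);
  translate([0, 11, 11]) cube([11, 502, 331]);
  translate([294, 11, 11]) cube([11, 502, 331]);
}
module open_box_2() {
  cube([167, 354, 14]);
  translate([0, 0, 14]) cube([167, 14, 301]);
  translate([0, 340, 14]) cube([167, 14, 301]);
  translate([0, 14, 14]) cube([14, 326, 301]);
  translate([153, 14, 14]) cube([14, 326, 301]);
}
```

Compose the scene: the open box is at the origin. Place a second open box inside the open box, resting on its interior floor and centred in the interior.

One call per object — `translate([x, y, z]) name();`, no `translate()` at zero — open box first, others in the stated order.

open_box();
translate([69, 85, 11]) open_box_2();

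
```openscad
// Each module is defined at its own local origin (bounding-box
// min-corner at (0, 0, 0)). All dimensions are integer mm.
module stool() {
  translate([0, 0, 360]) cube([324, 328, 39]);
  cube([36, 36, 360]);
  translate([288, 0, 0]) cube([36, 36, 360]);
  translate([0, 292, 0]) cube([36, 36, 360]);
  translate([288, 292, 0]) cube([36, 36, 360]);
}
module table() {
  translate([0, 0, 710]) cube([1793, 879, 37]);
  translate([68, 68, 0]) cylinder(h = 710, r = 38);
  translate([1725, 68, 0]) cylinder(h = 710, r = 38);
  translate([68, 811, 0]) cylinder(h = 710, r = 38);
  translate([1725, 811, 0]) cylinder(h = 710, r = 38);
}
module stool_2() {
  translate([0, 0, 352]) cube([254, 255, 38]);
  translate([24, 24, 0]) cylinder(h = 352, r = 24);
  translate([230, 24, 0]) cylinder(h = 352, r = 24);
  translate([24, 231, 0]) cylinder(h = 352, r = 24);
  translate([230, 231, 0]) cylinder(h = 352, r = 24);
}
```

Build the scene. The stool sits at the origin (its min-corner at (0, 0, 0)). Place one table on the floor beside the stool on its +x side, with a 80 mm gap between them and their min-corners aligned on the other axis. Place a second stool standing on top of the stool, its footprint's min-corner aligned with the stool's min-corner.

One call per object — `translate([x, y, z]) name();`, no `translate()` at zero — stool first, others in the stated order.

stool();
translate([404, 0, 0]) table();
translate([0, 0, 399]) stool_2();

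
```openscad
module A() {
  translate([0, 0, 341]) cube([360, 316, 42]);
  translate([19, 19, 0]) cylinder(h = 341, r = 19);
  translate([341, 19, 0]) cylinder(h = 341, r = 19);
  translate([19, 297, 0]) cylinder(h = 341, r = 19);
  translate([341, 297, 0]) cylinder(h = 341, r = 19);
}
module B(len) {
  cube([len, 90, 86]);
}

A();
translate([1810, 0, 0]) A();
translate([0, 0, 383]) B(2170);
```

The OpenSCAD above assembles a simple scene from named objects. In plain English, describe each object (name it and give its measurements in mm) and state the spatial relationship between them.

A is a simple wooden stool: a rectangular seat 360 mm (x) by 316 mm (y), 42 mm thick, top face at z = 383 mm, on four round legs, each 38 mm in diameter. The legs rest on z = 0, each leg's axis is inset half a diameter from the nearest pair of seat edges (so the leg's bounding box is flush with the corner).

B is a rectangular beam 2170 mm long (x), 90 mm deep (y), 86 mm thick (z).

The beam spans the tops of two stools placed 1450 mm apart, resting at z = 383 mm.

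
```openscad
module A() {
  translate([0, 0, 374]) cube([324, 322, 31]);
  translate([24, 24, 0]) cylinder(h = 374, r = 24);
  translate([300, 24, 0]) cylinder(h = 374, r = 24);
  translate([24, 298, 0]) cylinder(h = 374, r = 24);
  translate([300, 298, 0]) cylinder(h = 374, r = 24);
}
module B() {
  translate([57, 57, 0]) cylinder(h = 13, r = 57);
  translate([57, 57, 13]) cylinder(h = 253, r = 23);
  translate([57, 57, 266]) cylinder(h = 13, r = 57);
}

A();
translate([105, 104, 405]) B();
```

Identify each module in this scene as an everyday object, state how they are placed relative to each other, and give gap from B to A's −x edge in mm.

A is a stool. B is a spool. The spool is on top of the stool, centred. The gap from the spool to the stool's −x edge is 105 mm.

The spool's min-x is at 105; the stool's min-x is 0; gap = 105 mm.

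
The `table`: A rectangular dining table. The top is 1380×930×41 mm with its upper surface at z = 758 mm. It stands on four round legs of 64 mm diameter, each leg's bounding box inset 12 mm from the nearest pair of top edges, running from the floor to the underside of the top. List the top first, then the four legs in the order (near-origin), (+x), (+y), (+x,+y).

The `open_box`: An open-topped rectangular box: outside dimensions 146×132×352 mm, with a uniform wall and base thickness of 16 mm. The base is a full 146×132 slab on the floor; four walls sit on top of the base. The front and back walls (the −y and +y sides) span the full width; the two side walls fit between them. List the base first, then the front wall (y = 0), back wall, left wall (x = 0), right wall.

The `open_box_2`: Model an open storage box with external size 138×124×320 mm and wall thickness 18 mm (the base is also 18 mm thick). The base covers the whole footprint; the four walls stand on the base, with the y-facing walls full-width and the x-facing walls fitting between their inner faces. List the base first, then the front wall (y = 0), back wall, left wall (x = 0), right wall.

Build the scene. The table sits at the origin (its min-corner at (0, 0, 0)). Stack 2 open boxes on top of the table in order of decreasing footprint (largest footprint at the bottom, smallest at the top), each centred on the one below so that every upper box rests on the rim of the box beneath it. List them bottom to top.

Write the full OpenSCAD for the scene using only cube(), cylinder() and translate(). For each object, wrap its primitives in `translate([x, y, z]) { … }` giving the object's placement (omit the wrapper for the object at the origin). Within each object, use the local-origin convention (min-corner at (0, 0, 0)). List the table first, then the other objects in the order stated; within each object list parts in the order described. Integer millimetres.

translate([0, 0, 717]) cube([1380, 930, 41]);
translate([44, 44, 0]) cylinder(h = 717, r = 32);
translate([1336, 44, 0]) cylinder(h = 717, r = 32);
translate([44, 886, 0]) cylinder(h = 717, r = 32);
translate([1336, 886, 0]) cylinder(h = 717, r = 32);
translate([617, 399, 758]) {
  cube([146, 132, 16]);
  translate([0, 0, 16]) cube([146, 16, 336]);
  translate([0, 116, 16]) cube([146, 16, 336]);
  translate([0, 16, 16]) cube([16, 100, 336]);
  translate([130, 16, 16]) cube([16, 100, 336]);
}
translate([621, 403, 1110]) {
  cube([138, 124, 18]);
  translate([0, 0, 18]) cube([138, 18, 302]);
  translate([0, 106, 18]) cube([138, 18, 302]);
  translate([0, 18, 18]) cube([18, 88, 302]);
  translate([120, 18, 18]) cube([18, 88, 302]);
}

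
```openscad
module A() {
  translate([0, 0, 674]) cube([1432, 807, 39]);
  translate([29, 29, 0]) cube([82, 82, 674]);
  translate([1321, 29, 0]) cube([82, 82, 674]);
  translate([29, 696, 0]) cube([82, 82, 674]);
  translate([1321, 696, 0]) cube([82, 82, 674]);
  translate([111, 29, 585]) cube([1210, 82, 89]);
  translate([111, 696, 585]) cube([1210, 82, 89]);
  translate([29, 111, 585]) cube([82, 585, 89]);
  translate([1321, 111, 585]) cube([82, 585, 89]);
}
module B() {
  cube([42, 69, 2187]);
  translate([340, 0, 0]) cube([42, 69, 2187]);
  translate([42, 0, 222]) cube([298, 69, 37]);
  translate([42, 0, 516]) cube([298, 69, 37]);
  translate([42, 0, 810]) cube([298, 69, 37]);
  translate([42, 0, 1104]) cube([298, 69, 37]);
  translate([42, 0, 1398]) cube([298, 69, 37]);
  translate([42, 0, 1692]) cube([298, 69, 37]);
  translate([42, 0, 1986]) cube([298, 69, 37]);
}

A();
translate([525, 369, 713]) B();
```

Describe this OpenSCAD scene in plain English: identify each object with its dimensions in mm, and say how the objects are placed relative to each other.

A is a table: top 1432 mm (x) × 807 mm (y), 39 mm thick, upper face at z = 713 mm, on four 82×82 mm square legs, each inset 29 mm from the nearest pair of top edges, running from z = 0 to the bottom of the top. Four apron rails, 82 mm thick and 89 mm tall, run between adjacent legs with their top edges flush with the underside of the top and their outer faces flush with the legs' outer faces.

B is a wooden ladder with two side rails of 42×69 mm section and 2187 mm height, set 382 mm apart overall. Between them run 7 rectangular rungs (69 mm deep, 37 mm thick), front faces flush with the rails' −y face. The bottom of the first rung is 222 mm above the floor and each subsequent rung is 294 mm higher than the one below.

The ladder is on top of the table, centred.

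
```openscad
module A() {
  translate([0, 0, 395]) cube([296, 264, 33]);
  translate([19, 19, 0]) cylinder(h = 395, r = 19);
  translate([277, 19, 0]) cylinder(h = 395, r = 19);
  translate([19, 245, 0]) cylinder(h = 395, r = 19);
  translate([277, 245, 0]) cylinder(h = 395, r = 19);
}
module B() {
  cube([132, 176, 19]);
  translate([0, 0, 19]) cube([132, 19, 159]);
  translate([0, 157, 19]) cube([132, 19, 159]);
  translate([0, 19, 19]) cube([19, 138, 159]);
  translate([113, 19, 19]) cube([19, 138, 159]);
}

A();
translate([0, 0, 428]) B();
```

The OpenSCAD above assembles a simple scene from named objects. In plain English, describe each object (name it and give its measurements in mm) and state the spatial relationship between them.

A is a simple wooden stool: a rectangular seat 296 mm (x) by 264 mm (y), 33 mm thick, top face at z = 428 mm, on four round legs, each 38 mm in diameter. The legs rest on z = 0, each leg's axis is inset half a diameter from the nearest pair of seat edges (so the leg's bounding box is flush with the corner).

B is an open storage box with external size 132×176×178 mm and wall thickness 19 mm (the base is also 19 mm thick). The base covers the whole footprint; the four walls stand on the base, with the y-facing walls full-width and the x-facing walls fitting between their inner faces.

The open box is on top of the stool.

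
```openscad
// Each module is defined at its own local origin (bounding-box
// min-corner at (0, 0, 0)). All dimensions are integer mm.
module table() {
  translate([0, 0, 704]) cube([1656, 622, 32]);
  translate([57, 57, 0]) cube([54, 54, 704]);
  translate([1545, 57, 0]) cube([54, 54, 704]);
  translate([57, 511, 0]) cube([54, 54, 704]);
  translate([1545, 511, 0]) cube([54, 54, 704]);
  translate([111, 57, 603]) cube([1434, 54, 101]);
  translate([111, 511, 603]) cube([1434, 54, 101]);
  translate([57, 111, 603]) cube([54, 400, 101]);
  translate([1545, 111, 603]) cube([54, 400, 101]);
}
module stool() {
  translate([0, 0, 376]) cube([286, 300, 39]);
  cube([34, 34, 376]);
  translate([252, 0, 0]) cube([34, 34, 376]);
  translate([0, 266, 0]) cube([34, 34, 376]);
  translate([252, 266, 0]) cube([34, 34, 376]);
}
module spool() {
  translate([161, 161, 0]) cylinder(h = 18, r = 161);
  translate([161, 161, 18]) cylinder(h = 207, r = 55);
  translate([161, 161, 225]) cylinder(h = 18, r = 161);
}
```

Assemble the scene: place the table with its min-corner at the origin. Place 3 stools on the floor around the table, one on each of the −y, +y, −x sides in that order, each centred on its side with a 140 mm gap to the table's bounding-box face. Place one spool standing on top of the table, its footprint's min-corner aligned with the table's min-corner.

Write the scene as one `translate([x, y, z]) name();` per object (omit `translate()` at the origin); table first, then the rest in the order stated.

table();
translate([685, -440, 0]) stool();
translate([685, 762, 0]) stool();
translate([-426, 161, 0]) stool();
translate([0, 0, 736]) spool();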